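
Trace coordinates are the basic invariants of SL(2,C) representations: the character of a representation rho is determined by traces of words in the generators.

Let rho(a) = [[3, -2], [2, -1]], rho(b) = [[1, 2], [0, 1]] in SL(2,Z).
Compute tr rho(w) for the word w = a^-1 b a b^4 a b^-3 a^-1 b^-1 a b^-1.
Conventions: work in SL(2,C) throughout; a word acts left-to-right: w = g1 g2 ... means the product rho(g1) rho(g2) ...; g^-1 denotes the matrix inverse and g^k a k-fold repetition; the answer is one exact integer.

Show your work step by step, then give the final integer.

rho(a^-1) = [[-1, 2], [-2, 3]]
... * rho(b) = [[1, 2], [0, 1]]  ->  [[-1, 0], [-2, -1]]
... * rho(a) = [[3, -2], [2, -1]]  ->  [[-3, 2], [-8, 5]]
... * rho(b) = [[1, 2], [0, 1]]  ->  [[-3, -4], [-8, -11]]
... * rho(b) = [[1, 2], [0, 1]]  ->  [[-3, -10], [-8, -27]]
... * rho(b) = [[1, 2], [0, 1]]  ->  [[-3, -16], [-8, -43]]
... * rho(b) = [[1, 2], [0, 1]]  ->  [[-3, -22], [-8, -59]]
... * rho(a) = [[3, -2], [2, -1]]  ->  [[-53, 28], [-142, 75]]
... * rho(b^-1) = [[1, -2], [0, 1]]  ->  [[-53, 134], [-142, 359]]
... * rho(b^-1) = [[1, -2], [0, 1]]  ->  [[-53, 240], [-142, 643]]
... * rho(b^-1) = [[1, -2], [0, 1]]  ->  [[-53, 346], [-142, 927]]
... * rho(a^-1) = [[-1, 2], [-2, 3]]  ->  [[-639, 932], [-1712, 2497]]
... * rho(b^-1) = [[1, -2], [0, 1]]  ->  [[-639, 2210], [-1712, 5921]]
... * rho(a) = [[3, -2], [2, -1]]  ->  [[2503, -932], [6706, -2497]]
... * rho(b^-1) = [[1, -2], [0, 1]]  ->  [[2503, -5938], [6706, -15909]]
tr = 2503 + -15909 = -13406

-13406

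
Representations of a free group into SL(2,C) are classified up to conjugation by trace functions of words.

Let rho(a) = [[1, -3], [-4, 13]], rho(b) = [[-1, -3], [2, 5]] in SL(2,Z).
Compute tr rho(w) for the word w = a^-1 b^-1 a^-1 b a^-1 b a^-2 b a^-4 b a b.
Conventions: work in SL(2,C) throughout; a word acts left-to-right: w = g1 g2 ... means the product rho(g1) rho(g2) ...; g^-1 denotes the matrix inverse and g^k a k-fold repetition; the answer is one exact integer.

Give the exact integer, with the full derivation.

8982501077090

rho(a^-1) = [[13, 3], [4, 1]]
... * rho(b^-1) = [[5, 3], [-2, -1]]  ->  [[59, 36], [18, 11]]
... * rho(a^-1) = [[13, 3], [4, 1]]  ->  [[911, 213], [278, 65]]
... * rho(b) = [[-1, -3], [2, 5]]  ->  [[-485, -1668], [-148, -509]]
... * rho(a^-1) = [[13, 3], [4, 1]]  ->  [[-12977, -3123], [-3960, -953]]
... * rho(b) = [[-1, -3], [2, 5]]  ->  [[6731, 23316], [2054, 7115]]
... * rho(a^-1) = [[13, 3], [4, 1]]  ->  [[180767, 43509], [55162, 13277]]
... * rho(a^-1) = [[13, 3], [4, 1]]  ->  [[2524007, 585810], [770214, 178763]]
... * rho(b) = [[-1, -3], [2, 5]]  ->  [[-1352387, -4642971], [-412688, -1416827]]
... * rho(a^-1) = [[13, 3], [4, 1]]  ->  [[-36152915, -8700132], [-11032252, -2654891]]
... * rho(a^-1) = [[13, 3], [4, 1]]  ->  [[-504788423, -117158877], [-154038840, -35751647]]
... * rho(a^-1) = [[13, 3], [4, 1]]  ->  [[-7030885007, -1631524146], [-2145511508, -497868167]]
... * rho(a^-1) = [[13, 3], [4, 1]]  ->  [[-97927601675, -22724179167], [-29883122272, -6934402691]]
... * rho(b) = [[-1, -3], [2, 5]]  ->  [[52479243341, 180161909190], [16014316890, 54977353361]]
... * rho(a) = [[1, -3], [-4, 13]]  ->  [[-668168393419, 2184667089447], [-203895096554, 666662643023]]
... * rho(b) = [[-1, -3], [2, 5]]  ->  [[5037502572313, 12927840627492], [1537220382600, 3944998504777]]
tr = 5037502572313 + 3944998504777 = 8982501077090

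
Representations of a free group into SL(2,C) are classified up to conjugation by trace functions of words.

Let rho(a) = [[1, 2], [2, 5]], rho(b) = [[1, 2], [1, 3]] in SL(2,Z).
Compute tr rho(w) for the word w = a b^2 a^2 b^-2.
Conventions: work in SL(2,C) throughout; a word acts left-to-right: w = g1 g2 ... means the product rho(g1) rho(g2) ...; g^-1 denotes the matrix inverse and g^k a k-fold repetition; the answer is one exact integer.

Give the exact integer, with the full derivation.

rho(a) = [[1, 2], [2, 5]]
... * rho(b) = [[1, 2], [1, 3]]  ->  [[3, 8], [7, 19]]
... * rho(b) = [[1, 2], [1, 3]]  ->  [[11, 30], [26, 71]]
... * rho(a) = [[1, 2], [2, 5]]  ->  [[71, 172], [168, 407]]
... * rho(a) = [[1, 2], [2, 5]]  ->  [[415, 1002], [982, 2371]]
... * rho(b^-1) = [[3, -2], [-1, 1]]  ->  [[243, 172], [575, 407]]
... * rho(b^-1) = [[3, -2], [-1, 1]]  ->  [[557, -314], [1318, -743]]
tr = 557 + -743 = -186

-186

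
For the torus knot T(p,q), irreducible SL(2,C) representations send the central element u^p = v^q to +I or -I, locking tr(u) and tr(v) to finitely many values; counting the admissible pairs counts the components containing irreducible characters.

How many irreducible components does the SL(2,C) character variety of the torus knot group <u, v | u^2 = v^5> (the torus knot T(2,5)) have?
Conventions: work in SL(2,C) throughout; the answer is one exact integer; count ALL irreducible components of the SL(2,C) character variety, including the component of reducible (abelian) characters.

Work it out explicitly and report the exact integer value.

3

Gamma = < u, v | u^2 = v^5 > (torus knot T(2,5)); the central element u^2 = v^5 acts as +I or -I in any irreducible SL(2,C) representation.
This locks tr(u) to 2*cos(pi*alpha/2), alpha in 1..1, and tr(v) to 2*cos(pi*beta/5), beta in 1..4, on each component of irreducible characters.
u^2 = (-1)^alpha I and v^5 = (-1)^beta I must agree, so alpha and beta have equal parity.
count pairs: odd alpha (1 choices) x odd beta (2), plus even alpha (0) x even beta (2): 1*2 + 0*2 = 2.
That is 2 components of irreducible characters, and with the reducible (abelian) component the total is 3.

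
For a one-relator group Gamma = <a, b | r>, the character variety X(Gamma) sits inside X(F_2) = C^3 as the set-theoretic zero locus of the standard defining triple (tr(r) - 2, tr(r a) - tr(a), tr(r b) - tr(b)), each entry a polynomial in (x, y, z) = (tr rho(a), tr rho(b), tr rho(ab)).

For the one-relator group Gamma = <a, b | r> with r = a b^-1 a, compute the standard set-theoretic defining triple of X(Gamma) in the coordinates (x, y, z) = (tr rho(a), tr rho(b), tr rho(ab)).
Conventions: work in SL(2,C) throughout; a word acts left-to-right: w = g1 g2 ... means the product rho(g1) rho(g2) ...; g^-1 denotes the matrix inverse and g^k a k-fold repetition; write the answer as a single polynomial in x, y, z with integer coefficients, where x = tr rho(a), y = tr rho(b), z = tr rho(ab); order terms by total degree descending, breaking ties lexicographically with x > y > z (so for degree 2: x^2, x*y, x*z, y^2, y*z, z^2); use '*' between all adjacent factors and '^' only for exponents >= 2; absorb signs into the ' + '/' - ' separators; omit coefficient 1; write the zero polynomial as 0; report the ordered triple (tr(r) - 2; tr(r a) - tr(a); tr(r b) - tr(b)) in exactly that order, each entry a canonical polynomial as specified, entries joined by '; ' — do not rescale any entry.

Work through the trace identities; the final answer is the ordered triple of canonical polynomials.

x^2*y - x*z - y - 2; x^3*y - x^2*z - 2*x*y - x + z; x*y*z - y^2 - z^2 - y + 2

trace(a^2) = trace(a) trace(a) - trace(1)  (reduce the a square) = x^2 - 2
trace(a^2 b) = trace(a) trace(b a) - trace(b)  (reduce the a square) = x*z - y
trace(a b^-1 a) = trace(a^2) trace(b) - trace(a^2 b)  (eliminate b^-1) = x^2*y - x*z - y
trace(a^3) = trace(a) trace(a^2) - trace(a)   [square of a] = x^3 - 3*x
trace(a^3 b) = trace(a) trace(a b a) - trace(a b)   [square of a] = x^2*z - x*y - z
trace(a b^-1 a^2) = trace(a^3) trace(b) - trace(a^3 b)   [inverse elimination on b] = x^3*y - x^2*z - 2*x*y + z
trace(a b a b) = trace(a b) trace(a b) - trace(1) = z^2 - 2
trace(a b^-1 a b) = trace(a b a) trace(b) - trace(a b a b) = x*y*z - y^2 - z^2 + 2
assemble the triple (trace(r) - 2; trace(r a) - x; trace(r b) - y)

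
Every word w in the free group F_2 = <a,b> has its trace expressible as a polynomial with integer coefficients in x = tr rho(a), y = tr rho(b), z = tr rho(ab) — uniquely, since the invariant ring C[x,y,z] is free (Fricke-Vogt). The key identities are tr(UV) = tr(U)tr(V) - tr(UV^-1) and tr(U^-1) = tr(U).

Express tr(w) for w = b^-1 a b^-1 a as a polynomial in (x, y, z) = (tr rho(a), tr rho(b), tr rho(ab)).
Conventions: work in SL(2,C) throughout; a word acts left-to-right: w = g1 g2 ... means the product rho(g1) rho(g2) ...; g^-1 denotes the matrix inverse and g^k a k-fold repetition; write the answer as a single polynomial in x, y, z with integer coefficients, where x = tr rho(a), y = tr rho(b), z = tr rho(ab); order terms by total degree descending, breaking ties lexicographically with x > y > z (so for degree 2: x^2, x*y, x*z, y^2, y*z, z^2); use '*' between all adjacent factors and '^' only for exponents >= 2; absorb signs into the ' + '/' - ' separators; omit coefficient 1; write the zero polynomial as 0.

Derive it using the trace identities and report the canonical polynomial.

x^2*y^2 - 2*x*y*z + z^2 - 2

tr(a^2) = tr(a) * tr(a) - tr(1)  (reduce the a square) = x^2 - 2
next, tr(a^2 b) = tr(a) * tr(b a) - tr(b)  (reduce the a square) = x*z - y
and tr(a b^-1 a) = tr(a^2) * tr(b) - tr(a^2 b)  (eliminate b^-1) = x^2*y - x*z - y
and tr(a b a b) = tr(a b) * tr(a b) - tr(1)  (split on a) = z^2 - 2
tr(a b^-1 a b) = tr(a b a) * tr(b) - tr(a b a b)  (eliminate b^-1) = x*y*z - y^2 - z^2 + 2
tr(b^-1 a b^-1 a) = tr(a b^-1 a) * tr(b) - tr(a b^-1 a b)  (eliminate b^-1) = x^2*y^2 - 2*x*y*z + z^2 - 2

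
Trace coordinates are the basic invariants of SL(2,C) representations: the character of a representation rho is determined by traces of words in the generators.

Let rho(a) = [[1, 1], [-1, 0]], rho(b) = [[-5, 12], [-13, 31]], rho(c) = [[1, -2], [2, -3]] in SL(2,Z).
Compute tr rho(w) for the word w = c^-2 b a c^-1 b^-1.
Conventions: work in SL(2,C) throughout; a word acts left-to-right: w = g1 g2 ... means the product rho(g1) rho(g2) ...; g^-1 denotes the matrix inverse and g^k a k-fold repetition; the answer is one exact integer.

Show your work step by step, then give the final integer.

rho(c^-1) = [[-3, 2], [-2, 1]]
... * rho(c^-1) = [[-3, 2], [-2, 1]]  ->  [[5, -4], [4, -3]]
... * rho(b) = [[-5, 12], [-13, 31]]  ->  [[27, -64], [19, -45]]
... * rho(a) = [[1, 1], [-1, 0]]  ->  [[91, 27], [64, 19]]
... * rho(c^-1) = [[-3, 2], [-2, 1]]  ->  [[-327, 209], [-230, 147]]
... * rho(b^-1) = [[31, -12], [13, -5]]  ->  [[-7420, 2879], [-5219, 2025]]
tr = -7420 + 2025 = -5395

-5395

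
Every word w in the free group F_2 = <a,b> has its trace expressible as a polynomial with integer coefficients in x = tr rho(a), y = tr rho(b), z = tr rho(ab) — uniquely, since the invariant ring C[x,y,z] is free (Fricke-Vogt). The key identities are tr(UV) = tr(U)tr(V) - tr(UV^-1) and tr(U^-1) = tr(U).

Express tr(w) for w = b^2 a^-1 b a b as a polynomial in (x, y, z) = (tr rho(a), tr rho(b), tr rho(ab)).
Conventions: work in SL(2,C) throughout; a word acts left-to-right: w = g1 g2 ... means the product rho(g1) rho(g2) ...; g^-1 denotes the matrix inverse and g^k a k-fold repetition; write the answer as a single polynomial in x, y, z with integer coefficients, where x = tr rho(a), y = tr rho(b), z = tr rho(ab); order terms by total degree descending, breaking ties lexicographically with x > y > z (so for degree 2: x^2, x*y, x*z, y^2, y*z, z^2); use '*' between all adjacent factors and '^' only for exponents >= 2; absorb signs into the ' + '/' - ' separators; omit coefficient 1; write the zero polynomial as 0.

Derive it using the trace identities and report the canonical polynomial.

x*y^3*z - x^2*y^2 - y^2*z^2 - x*y*z + x^2 + y^2 + z^2 - 2

trace(a b^2) = trace(b) trace(a b) - trace(a) = y*z - x
reduce: trace(b a b^2) = trace(b) trace(a b^2) - trace(a b) = y^2*z - x*y - z
trace(b a b^3) = trace(b) trace(b a b^2) - trace(b a b) = y^3*z - x*y^2 - 2*y*z + x
trace(a b a b) = trace(a b) trace(a b) - trace(1) = z^2 - 2
so trace(a b a) = trace(a) trace(b a) - trace(b) = x*z - y
trace(a b a b^2) = trace(b) trace(a b a b) - trace(a b a) = y*z^2 - x*z - y
so trace(b a b^3 a) = trace(b) trace(a b a b^2) - trace(a b a b) = y^2*z^2 - x*y*z - y^2 - z^2 + 2
reduce: trace(b^2 a^-1 b a b) = trace(b a b^3) trace(a) - trace(b a b^3 a) = x*y^3*z - x^2*y^2 - y^2*z^2 - x*y*z + x^2 + y^2 + z^2 - 2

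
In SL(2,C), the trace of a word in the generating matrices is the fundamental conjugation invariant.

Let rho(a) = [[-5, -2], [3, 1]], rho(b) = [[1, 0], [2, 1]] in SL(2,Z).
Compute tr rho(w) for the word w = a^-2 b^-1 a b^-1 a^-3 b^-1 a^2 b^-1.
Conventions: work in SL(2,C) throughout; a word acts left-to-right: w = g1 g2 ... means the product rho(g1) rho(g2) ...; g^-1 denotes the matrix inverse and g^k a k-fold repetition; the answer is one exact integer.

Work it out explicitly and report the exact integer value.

rho(a^-1) = [[1, 2], [-3, -5]]
... * rho(a^-1) = [[1, 2], [-3, -5]]  ->  [[-5, -8], [12, 19]]
... * rho(b^-1) = [[1, 0], [-2, 1]]  ->  [[11, -8], [-26, 19]]
... * rho(a) = [[-5, -2], [3, 1]]  ->  [[-79, -30], [187, 71]]
... * rho(b^-1) = [[1, 0], [-2, 1]]  ->  [[-19, -30], [45, 71]]
... * rho(a^-1) = [[1, 2], [-3, -5]]  ->  [[71, 112], [-168, -265]]
... * rho(a^-1) = [[1, 2], [-3, -5]]  ->  [[-265, -418], [627, 989]]
... * rho(a^-1) = [[1, 2], [-3, -5]]  ->  [[989, 1560], [-2340, -3691]]
... * rho(b^-1) = [[1, 0], [-2, 1]]  ->  [[-2131, 1560], [5042, -3691]]
... * rho(a) = [[-5, -2], [3, 1]]  ->  [[15335, 5822], [-36283, -13775]]
... * rho(a) = [[-5, -2], [3, 1]]  ->  [[-59209, -24848], [140090, 58791]]
... * rho(b^-1) = [[1, 0], [-2, 1]]  ->  [[-9513, -24848], [22508, 58791]]
tr = -9513 + 58791 = 49278

49278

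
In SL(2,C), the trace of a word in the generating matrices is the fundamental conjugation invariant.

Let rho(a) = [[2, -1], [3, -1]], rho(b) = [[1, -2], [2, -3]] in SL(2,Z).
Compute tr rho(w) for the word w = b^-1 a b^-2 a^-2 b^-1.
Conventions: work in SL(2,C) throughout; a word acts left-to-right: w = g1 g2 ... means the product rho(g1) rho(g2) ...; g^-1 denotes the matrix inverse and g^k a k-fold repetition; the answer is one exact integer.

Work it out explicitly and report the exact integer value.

rho(b^-1) = [[-3, 2], [-2, 1]]
... * rho(a) = [[2, -1], [3, -1]]  ->  [[0, 1], [-1, 1]]
... * rho(b^-1) = [[-3, 2], [-2, 1]]  ->  [[-2, 1], [1, -1]]
... * rho(b^-1) = [[-3, 2], [-2, 1]]  ->  [[4, -3], [-1, 1]]
... * rho(a^-1) = [[-1, 1], [-3, 2]]  ->  [[5, -2], [-2, 1]]
... * rho(a^-1) = [[-1, 1], [-3, 2]]  ->  [[1, 1], [-1, 0]]
... * rho(b^-1) = [[-3, 2], [-2, 1]]  ->  [[-5, 3], [3, -2]]
tr = -5 + -2 = -7

-7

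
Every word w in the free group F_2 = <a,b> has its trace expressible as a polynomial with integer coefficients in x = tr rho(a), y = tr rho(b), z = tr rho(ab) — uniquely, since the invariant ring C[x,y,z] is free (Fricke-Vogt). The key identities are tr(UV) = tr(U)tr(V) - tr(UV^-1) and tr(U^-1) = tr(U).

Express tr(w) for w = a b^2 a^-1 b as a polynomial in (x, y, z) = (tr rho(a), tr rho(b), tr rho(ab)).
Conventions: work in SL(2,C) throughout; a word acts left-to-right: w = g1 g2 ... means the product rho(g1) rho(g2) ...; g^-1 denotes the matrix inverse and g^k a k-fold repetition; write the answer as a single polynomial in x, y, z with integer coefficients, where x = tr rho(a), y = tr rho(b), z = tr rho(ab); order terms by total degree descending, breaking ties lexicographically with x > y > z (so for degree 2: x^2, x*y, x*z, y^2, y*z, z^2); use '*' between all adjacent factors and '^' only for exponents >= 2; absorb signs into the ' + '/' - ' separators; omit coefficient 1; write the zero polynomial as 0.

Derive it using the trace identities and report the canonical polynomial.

x*y^2*z - x^2*y - y*z^2 + y

apply: trace(b a b) = trace(b) trace(a b) - trace(a) = y*z - x
use: trace(b a b^2) = trace(b) trace(b a b) - trace(b a) = y^2*z - x*y - z
trace(a b a b) = trace(a b) trace(a b) - trace(1)   [split at repeated a] = z^2 - 2
apply: trace(a b a) = trace(a) trace(b a) - trace(b) = x*z - y
trace(b a b^2 a) = trace(b) trace(a b a b) - trace(a b a) = y*z^2 - x*z - y
use: trace(a b^2 a^-1 b) = trace(b a b^2) trace(a) - trace(b a b^2 a) = x*y^2*z - x^2*y - y*z^2 + y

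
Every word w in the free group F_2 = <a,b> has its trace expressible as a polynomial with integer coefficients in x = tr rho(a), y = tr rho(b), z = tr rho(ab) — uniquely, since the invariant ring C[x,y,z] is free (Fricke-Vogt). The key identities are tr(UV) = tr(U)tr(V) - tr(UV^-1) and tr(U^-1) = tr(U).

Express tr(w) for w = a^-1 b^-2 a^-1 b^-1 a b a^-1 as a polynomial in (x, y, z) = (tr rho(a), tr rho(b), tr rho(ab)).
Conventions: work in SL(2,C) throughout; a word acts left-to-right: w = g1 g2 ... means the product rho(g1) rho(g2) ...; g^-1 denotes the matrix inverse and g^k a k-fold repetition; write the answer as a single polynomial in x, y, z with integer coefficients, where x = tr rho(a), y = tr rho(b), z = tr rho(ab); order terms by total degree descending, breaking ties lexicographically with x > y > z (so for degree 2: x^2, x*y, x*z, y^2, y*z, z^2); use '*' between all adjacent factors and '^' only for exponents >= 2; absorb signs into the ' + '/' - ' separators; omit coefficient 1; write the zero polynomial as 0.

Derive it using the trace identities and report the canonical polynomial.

-x^2*y^2*z^2 + 2*x^3*y*z + x*y^3*z + x*y*z^3 - x^4 - x^2*y^2 - x^2*z^2 - 4*x*y*z + 4*x^2 + z^2 - 2

trace(b^-1) = trace(b) = y
trace(a b a) = trace(a)*trace(b a) - trace(b) = x*z - y
trace(b a b a) = trace(a b)*trace(a b) - trace(1)   [split at repeated a] = z^2 - 2
trace(b a b) = trace(b)*trace(a b) - trace(a) = y*z - x
so trace(a b a b a) = trace(a)*trace(b a b a) - trace(b a b) = x*z^2 - y*z - x
so trace(a b a b a b) = trace(b a b a)*trace(b a) - trace(a b)   [split at repeated b] = z^3 - 3*z
trace(b a b a b^-1 a) = trace(a b a b a)*trace(b) - trace(a b a b a b) = x*y*z^2 - y^2*z - z^3 - x*y + 3*z
trace(a b a b^-1 a^-1 b) = trace(b a b a b^-1)*trace(a) - trace(b a b a b^-1 a) = -x*y*z^2 + x^2*z + y^2*z + z^3 - 3*z
reduce: trace(b^-1 a^-1 b^-1 a b a) = trace(a b a b^-1 a^-1)*trace(b) - trace(a b a b^-1 a^-1 b) = x*y*z^2 - x^2*z - y^2*z - z^3 + x*y + 3*z
trace(a^-1 b^-1 a^-1 b^-1 a b) = trace(b^-1 a^-1 b^-1 a b)*trace(a) - trace(b^-1 a^-1 b^-1 a b a) = -x*y*z^2 + x^2*z + y^2*z + z^3 - 3*z
trace(a^-1 b^-1 a b a^-2 b^-1) = trace(a^-1 b^-1 a^-1 b^-1 a b)*trace(a) - trace(a^-1 b^-1 a^-1 b^-1 a b a) = -x^2*y*z^2 + x^3*z + x*y^2*z + x*z^3 - 3*x*z - y
reduce: trace(a b a^-1 b) = trace(b a b)*trace(a) - trace(b a b a) = x*y*z - x^2 - z^2 + 2
so trace(b^-1 a b a^-1) = trace(a b a^-1)*trace(b) - trace(a b a^-1 b) = -x*y*z + x^2 + y^2 + z^2 - 2
reduce: trace(b^-1 a b a^-2) = trace(b^-1 a b a^-1)*trace(a) - trace(b^-1 a b) = -x^2*y*z + x^3 + x*y^2 + x*z^2 - 3*x
trace(a^-1 b^-1 a b a^-2) = trace(b^-1 a b a^-2)*trace(a) - trace(b^-1 a b a^-1) = -x^3*y*z + x^4 + x^2*y^2 + x^2*z^2 + x*y*z - 4*x^2 - y^2 - z^2 + 2
trace(a^-1 b^-2 a^-1 b^-1 a b a^-1) = trace(a^-1 b^-1 a b a^-2 b^-1)*trace(b) - trace(a^-1 b^-1 a b a^-2) = -x^2*y^2*z^2 + 2*x^3*y*z + x*y^3*z + x*y*z^3 - x^4 - x^2*y^2 - x^2*z^2 - 4*x*y*z + 4*x^2 + z^2 - 2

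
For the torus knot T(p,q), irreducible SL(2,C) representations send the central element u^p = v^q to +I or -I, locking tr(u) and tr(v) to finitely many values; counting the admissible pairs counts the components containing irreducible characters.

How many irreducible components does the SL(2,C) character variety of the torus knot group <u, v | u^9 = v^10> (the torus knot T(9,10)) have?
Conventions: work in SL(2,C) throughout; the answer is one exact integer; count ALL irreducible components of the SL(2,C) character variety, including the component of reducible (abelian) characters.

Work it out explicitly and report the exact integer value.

In the torus knot group T(9,10), u^9 = v^10 is central, so an irreducible representation sends it to +I or -I (Schur).
So on each irreducible component the traces are pinned: tr(u) = 2*cos(pi*alpha/9) with 1 <= alpha <= 8, tr(v) = 2*cos(pi*beta/10) with 1 <= beta <= 9.
Consistency of u^9 = (-1)^alpha I with v^10 = (-1)^beta I forces alpha = beta (mod 2).
count pairs: odd alpha (4 choices) x odd beta (5), plus even alpha (4) x even beta (4): 4*5 + 4*4 = 36.
Total: 36 irreducible-character components + 1 reducible (abelian) component = 37.

37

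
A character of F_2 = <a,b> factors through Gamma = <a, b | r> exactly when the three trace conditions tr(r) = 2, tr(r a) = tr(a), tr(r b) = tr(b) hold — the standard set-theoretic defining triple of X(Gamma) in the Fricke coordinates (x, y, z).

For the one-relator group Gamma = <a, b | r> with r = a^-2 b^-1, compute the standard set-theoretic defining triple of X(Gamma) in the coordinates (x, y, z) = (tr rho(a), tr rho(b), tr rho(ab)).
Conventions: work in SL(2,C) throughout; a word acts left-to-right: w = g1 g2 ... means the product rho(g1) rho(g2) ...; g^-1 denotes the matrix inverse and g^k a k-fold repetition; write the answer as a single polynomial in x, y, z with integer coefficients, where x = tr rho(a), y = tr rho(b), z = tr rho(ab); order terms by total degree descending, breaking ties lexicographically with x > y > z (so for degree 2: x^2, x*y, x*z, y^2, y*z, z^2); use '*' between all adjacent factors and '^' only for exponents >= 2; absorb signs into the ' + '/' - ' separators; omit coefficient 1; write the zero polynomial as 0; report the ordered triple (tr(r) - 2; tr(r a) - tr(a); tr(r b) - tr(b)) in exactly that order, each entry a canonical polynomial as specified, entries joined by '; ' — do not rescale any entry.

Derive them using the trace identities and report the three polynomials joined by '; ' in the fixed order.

x*z - y - 2; -x + z; x^2 - y - 2

reduce: trace(a^-1) = trace(a) = x
trace(a^-1 b) = trace(b) * trace(a) - trace(b a) = x*y - z
trace(b^-1 a^-1) = trace(a^-1) * trace(b) - trace(a^-1 b) = z
reduce: trace(a^-2 b^-1) = trace(b^-1 a^-1) * trace(a) - trace(b^-1) = x*z - y
reduce: trace(a^-2) = trace(a^-1) * trace(a) - trace(1)  (eliminate a^-1) = x^2 - 2
assemble the triple (trace(r) - 2; trace(r a) - x; trace(r b) - y)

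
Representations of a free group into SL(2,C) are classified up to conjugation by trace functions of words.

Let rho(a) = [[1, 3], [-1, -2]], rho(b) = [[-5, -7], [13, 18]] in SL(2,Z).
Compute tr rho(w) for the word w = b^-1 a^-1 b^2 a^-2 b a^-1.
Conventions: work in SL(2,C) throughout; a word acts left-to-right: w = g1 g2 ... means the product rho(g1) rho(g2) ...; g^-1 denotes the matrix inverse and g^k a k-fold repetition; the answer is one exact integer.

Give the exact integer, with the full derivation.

-16873

rho(b^-1) = [[18, 7], [-13, -5]]
... * rho(a^-1) = [[-2, -3], [1, 1]]  ->  [[-29, -47], [21, 34]]
... * rho(b) = [[-5, -7], [13, 18]]  ->  [[-466, -643], [337, 465]]
... * rho(b) = [[-5, -7], [13, 18]]  ->  [[-6029, -8312], [4360, 6011]]
... * rho(a^-1) = [[-2, -3], [1, 1]]  ->  [[3746, 9775], [-2709, -7069]]
... * rho(a^-1) = [[-2, -3], [1, 1]]  ->  [[2283, -1463], [-1651, 1058]]
... * rho(b) = [[-5, -7], [13, 18]]  ->  [[-30434, -42315], [22009, 30601]]
... * rho(a^-1) = [[-2, -3], [1, 1]]  ->  [[18553, 48987], [-13417, -35426]]
tr = 18553 + -35426 = -16873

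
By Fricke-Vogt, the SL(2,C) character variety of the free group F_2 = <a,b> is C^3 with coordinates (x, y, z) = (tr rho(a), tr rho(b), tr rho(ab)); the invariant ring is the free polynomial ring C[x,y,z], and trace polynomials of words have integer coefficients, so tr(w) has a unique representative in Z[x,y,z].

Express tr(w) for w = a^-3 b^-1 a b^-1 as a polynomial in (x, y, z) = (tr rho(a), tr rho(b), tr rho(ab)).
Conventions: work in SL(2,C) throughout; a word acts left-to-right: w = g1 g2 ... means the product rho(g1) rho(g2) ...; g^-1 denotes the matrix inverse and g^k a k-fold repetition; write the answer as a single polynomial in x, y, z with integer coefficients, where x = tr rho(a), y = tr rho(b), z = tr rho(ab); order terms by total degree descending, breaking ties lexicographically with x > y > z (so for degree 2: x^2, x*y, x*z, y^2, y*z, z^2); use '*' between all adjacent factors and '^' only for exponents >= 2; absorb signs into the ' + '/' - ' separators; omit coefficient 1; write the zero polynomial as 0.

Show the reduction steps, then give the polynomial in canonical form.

x^3*y*z - x^4 - x^2*y^2 - x^2*z^2 + 4*x^2 + z^2 - 2

trace(a^-1) = trace(a) = x
trace(a^-2) = trace(a^-1)*trace(a) - trace(1) = x^2 - 2
trace(b a^-1) = trace(b)*trace(a) - trace(b a) = x*y - z
trace(a^-2 b) = trace(b a^-1)*trace(a) - trace(b) = x^2*y - x*z - y
trace(b^-1 a^-2) = trace(a^-2)*trace(b) - trace(a^-2 b) = x*z - y
trace(b a b) = trace(b)*trace(a b) - trace(a) = y*z - x
trace(b a b a) = trace(b a)*trace(b a) - trace(1)   [split at repeated b] = z^2 - 2
trace(a^-1 b a b) = trace(b a b)*trace(a) - trace(b a b a) = x*y*z - x^2 - z^2 + 2
trace(b a b^-1 a^-1) = trace(a^-1 b a)*trace(b) - trace(a^-1 b a b) = -x*y*z + x^2 + y^2 + z^2 - 2
trace(b a b^-1 a^-2) = trace(b a b^-1 a^-1)*trace(a) - trace(b a b^-1) = -x^2*y*z + x^3 + x*y^2 + x*z^2 - 3*x
trace(a b^-1 a^-3 b) = trace(b a b^-1 a^-2)*trace(a) - trace(b a b^-1 a^-1) = -x^3*y*z + x^4 + x^2*y^2 + x^2*z^2 + x*y*z - 4*x^2 - y^2 - z^2 + 2
trace(a^-3 b^-1 a b^-1) = trace(a b^-1 a^-3)*trace(b) - trace(a b^-1 a^-3 b) = x^3*y*z - x^4 - x^2*y^2 - x^2*z^2 + 4*x^2 + z^2 - 2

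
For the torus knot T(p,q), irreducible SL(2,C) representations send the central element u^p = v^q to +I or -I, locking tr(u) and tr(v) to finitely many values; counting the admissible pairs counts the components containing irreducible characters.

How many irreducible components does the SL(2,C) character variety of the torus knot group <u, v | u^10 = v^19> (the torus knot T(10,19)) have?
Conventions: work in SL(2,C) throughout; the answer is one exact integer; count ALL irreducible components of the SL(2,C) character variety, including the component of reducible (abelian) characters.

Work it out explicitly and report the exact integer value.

82

For T(10,19): irreducibility forces the central element u^10 = v^19 to one of +I, -I.
On an irreducible component, tr(u) is locked at 2*cos(pi*alpha/10) for some alpha in 1..9, and tr(v) at 2*cos(pi*beta/19) for some beta in 1..18.
Consistency of u^10 = (-1)^alpha I with v^19 = (-1)^beta I forces alpha = beta (mod 2).
count pairs: odd alpha (5 choices) x odd beta (9), plus even alpha (4) x even beta (9): 5*9 + 4*9 = 81.
components with irreducible characters: 81; plus the single component of reducible (abelian) characters: total 82.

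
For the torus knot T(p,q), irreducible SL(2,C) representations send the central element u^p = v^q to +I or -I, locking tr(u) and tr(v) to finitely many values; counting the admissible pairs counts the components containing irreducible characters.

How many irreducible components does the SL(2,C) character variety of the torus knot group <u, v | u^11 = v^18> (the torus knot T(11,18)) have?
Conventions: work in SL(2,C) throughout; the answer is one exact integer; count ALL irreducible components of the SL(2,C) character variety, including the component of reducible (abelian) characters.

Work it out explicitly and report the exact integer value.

86

Gamma = < u, v | u^11 = v^18 > (torus knot T(11,18)); the central element u^11 = v^18 acts as +I or -I in any irreducible SL(2,C) representation.
On an irreducible component, tr(u) is locked at 2*cos(pi*alpha/11) for some alpha in 1..10, and tr(v) at 2*cos(pi*beta/18) for some beta in 1..17.
The two central values (-1)^alpha I and (-1)^beta I must be the same matrix, so alpha and beta share a parity.
Enumerate parity-matched pairs: 5*9 odd-odd plus 5*8 even-even gives 85.
That is 85 components of irreducible characters, and with the reducible (abelian) component the total is 86.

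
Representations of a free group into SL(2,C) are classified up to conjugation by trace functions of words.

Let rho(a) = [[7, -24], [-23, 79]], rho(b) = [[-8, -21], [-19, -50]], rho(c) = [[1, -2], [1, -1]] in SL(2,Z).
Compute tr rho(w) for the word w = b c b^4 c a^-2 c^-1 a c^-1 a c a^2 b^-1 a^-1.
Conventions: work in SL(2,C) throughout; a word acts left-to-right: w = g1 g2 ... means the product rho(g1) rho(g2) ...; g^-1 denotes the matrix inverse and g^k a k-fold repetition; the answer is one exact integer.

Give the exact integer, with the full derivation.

rho(b) = [[-8, -21], [-19, -50]]
... * rho(c) = [[1, -2], [1, -1]]  ->  [[-29, 37], [-69, 88]]
... * rho(b) = [[-8, -21], [-19, -50]]  ->  [[-471, -1241], [-1120, -2951]]
... * rho(b) = [[-8, -21], [-19, -50]]  ->  [[27347, 71941], [65029, 171070]]
... * rho(b) = [[-8, -21], [-19, -50]]  ->  [[-1585655, -4171337], [-3770562, -9919109]]
... * rho(b) = [[-8, -21], [-19, -50]]  ->  [[91940643, 241865605], [218627567, 575137252]]
... * rho(c) = [[1, -2], [1, -1]]  ->  [[333806248, -425746891], [793764819, -1012392386]]
... * rho(a^-1) = [[79, 24], [23, 7]]  ->  [[16578515099, 5031121715], [39422395823, 11963608954]]
... * rho(a^-1) = [[79, 24], [23, 7]]  ->  [[1425418492266, 433102214381], [3389532275959, 1029882762430]]
... * rho(c^-1) = [[-1, 2], [-1, 1]]  ->  [[-1858520706647, 3283939198913], [-4419415038389, 7808947314348]]
... * rho(a) = [[7, -24], [-23, 79]]  ->  [[-88540246521528, 304035693673655], [-210541693498727, 722972798754828]]
... * rho(c^-1) = [[-1, 2], [-1, 1]]  ->  [[-215495447152127, 126955200630599], [-512431105256101, 301889411757374]]
... * rho(a) = [[7, -24], [-23, 79]]  ->  [[-4428437744568666, 15201351581468369], [-10530474207212309, 36147610054978970]]
... * rho(c) = [[1, -2], [1, -1]]  ->  [[10772913836899703, -6344476092331037], [25617135847766661, -15086661640554352]]
... * rho(a) = [[7, -24], [-23, 79]]  ->  [[221333346981911772, -759763543379744795], [526313168667116723, -1806657529950193672]]
... * rho(a) = [[7, -24], [-23, 79]]  ->  [[19023894926607512689, -65333320254565721333], [45237315369524271517, -155357460914076101440]]
... * rho(b^-1) = [[-50, 21], [19, -8]]  ->  [[-2192527831167124339777, 922168355495283537133], [-5213657525843659503210, 2192843310072618513377]]
... * rho(a^-1) = [[79, 24], [23, 7]]  ->  [[-151999826485811301488324, -46165489459543999394717], [-361443548409978874945919, -109777877449739498483401]]
tr = -151999826485811301488324 + -109777877449739498483401 = -261777703935550799971725

-261777703935550799971725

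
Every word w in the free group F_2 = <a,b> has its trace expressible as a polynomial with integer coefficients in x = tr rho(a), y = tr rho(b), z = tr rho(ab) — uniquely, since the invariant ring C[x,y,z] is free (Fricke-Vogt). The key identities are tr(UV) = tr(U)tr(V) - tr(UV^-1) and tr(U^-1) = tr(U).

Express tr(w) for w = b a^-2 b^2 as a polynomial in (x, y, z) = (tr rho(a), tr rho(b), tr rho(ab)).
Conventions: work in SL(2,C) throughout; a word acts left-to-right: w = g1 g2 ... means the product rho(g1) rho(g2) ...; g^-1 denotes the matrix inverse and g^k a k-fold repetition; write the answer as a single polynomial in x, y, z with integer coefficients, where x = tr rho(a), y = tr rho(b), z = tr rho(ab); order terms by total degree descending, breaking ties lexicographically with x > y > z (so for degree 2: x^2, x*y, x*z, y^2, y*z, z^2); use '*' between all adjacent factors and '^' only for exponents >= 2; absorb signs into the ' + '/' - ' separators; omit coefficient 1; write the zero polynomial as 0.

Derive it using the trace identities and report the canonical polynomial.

trace(b^2) = trace(b) trace(b) - trace(1)  (reduce the b square) = y^2 - 2
apply: trace(b^3) = trace(b) trace(b^2) - trace(b)  (reduce the b square) = y^3 - 3*y
trace(a b^2) = trace(b) trace(a b) - trace(a)  (reduce the b square) = y*z - x
use: trace(b^3 a) = trace(b) trace(a b^2) - trace(a b)  (reduce the b square) = y^2*z - x*y - z
apply: trace(b^3 a^-1) = trace(b^3) trace(a) - trace(b^3 a)  (eliminate a^-1) = x*y^3 - y^2*z - 2*x*y + z
trace(b a^-2 b^2) = trace(b^3 a^-1) trace(a) - trace(b^3)  (eliminate a^-1) = x^2*y^3 - x*y^2*z - 2*x^2*y - y^3 + x*z + 3*y

x^2*y^3 - x*y^2*z - 2*x^2*y - y^3 + x*z + 3*y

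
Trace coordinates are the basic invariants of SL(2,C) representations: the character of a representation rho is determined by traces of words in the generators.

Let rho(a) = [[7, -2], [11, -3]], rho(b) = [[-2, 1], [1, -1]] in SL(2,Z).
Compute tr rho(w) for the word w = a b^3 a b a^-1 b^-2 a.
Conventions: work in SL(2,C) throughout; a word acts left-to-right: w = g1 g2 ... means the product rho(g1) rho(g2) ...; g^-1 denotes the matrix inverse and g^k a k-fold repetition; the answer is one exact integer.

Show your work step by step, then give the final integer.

50

rho(a) = [[7, -2], [11, -3]]
... * rho(b) = [[-2, 1], [1, -1]]  ->  [[-16, 9], [-25, 14]]
... * rho(b) = [[-2, 1], [1, -1]]  ->  [[41, -25], [64, -39]]
... * rho(b) = [[-2, 1], [1, -1]]  ->  [[-107, 66], [-167, 103]]
... * rho(a) = [[7, -2], [11, -3]]  ->  [[-23, 16], [-36, 25]]
... * rho(b) = [[-2, 1], [1, -1]]  ->  [[62, -39], [97, -61]]
... * rho(a^-1) = [[-3, 2], [-11, 7]]  ->  [[243, -149], [380, -233]]
... * rho(b^-1) = [[-1, -1], [-1, -2]]  ->  [[-94, 55], [-147, 86]]
... * rho(b^-1) = [[-1, -1], [-1, -2]]  ->  [[39, -16], [61, -25]]
... * rho(a) = [[7, -2], [11, -3]]  ->  [[97, -30], [152, -47]]
tr = 97 + -47 = 50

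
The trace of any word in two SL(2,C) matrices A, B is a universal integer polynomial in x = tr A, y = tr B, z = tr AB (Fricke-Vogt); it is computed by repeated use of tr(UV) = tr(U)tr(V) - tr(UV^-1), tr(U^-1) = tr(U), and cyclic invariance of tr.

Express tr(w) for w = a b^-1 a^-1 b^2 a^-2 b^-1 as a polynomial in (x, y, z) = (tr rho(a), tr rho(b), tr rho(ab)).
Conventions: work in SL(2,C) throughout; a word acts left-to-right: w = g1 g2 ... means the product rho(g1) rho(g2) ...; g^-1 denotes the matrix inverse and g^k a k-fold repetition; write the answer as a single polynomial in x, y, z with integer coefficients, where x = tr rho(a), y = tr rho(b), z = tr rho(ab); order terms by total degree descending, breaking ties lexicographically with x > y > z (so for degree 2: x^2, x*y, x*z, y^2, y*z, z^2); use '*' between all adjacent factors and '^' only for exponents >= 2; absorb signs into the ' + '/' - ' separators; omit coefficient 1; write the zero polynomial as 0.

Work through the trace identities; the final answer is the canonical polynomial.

x^3*y^3*z - x^4*y^2 - x^2*y^4 - 2*x^2*y^2*z^2 + x*y^3*z + x*y*z^3 + x^4 + 5*x^2*y^2 + x^2*z^2 - 3*x*y*z - 4*x^2 - y^2 - z^2 + 2

tr(b a b) = tr(b) tr(a b) - tr(a)  (reduce the b square) = y*z - x
tr(b a b a) = tr(a b) tr(a b) - tr(1)  (split on a) = z^2 - 2
reduce: tr(a^-1 b a b) = tr(b a b) tr(a) - tr(b a b a)  (eliminate a^-1) = x*y*z - x^2 - z^2 + 2
reduce: tr(a b^-1 a^-1 b) = tr(a^-1 b a) tr(b) - tr(a^-1 b a b)  (eliminate b^-1) = -x*y*z + x^2 + y^2 + z^2 - 2
tr(b^2) = tr(b) tr(b) - tr(1)  (reduce the b square) = y^2 - 2
tr(b a^2 b) = tr(a) tr(b^2 a) - tr(b^2)  (reduce the a square) = x*y*z - x^2 - y^2 + 2
reduce: tr(b a^2) = tr(a) tr(b a) - tr(b)  (reduce the a square) = x*z - y
so tr(b^2 a^2 b) = tr(b) tr(b a^2 b) - tr(b a^2)  (reduce the b square) = x*y^2*z - x^2*y - y^3 - x*z + 3*y
so tr(a^2 b a b) = tr(a) tr(b a b a) - tr(b a b)  (reduce the a square) = x*z^2 - y*z - x
so tr(a^2 b a) = tr(a) tr(b a^2) - tr(b a)  (reduce the a square) = x^2*z - x*y - z
tr(b^2 a^2 b a) = tr(b) tr(a^2 b a b) - tr(a^2 b a)  (reduce the b square) = x*y*z^2 - x^2*z - y^2*z + z
tr(a b a^-1 b^2 a) = tr(b^2 a^2 b) tr(a) - tr(b^2 a^2 b a)  (eliminate a^-1) = x^2*y^2*z - x^3*y - x*y^3 - x*y*z^2 + y^2*z + 3*x*y - z
tr(b a b a b) = tr(b) tr(a b a b) - tr(a b a)  (reduce the b square) = y*z^2 - x*z - y
tr(b^2 a b a b) = tr(b) tr(b a b a b) - tr(b a b a)  (reduce the b square) = y^2*z^2 - x*y*z - y^2 - z^2 + 2
so tr(a b a b a b) = tr(b a b a) tr(b a) - tr(a b)  (split on b) = z^3 - 3*z
so tr(b^2 a b a b a) = tr(b) tr(a b a b a b) - tr(a b a b a)  (reduce the b square) = y*z^3 - x*z^2 - 2*y*z + x
tr(a b a^-1 b^2 a b) = tr(b^2 a b a b) tr(a) - tr(b^2 a b a b a)  (eliminate a^-1) = x*y^2*z^2 - x^2*y*z - y*z^3 - x*y^2 + 2*y*z + x
so tr(a^-1 b^2 a b^-1 a b) = tr(a b a^-1 b^2 a) tr(b) - tr(a b a^-1 b^2 a b)  (eliminate b^-1) = x^2*y^3*z - x^3*y^2 - x*y^4 - 2*x*y^2*z^2 + x^2*y*z + y^3*z + y*z^3 + 4*x*y^2 - 3*y*z - x
so tr(b^-1 a b^-1 a^-1 b^2 a) = tr(a^-1 b^2 a b^-1 a) tr(b) - tr(a^-1 b^2 a b^-1 a b)  (eliminate b^-1) = -x^2*y^3*z + x^3*y^2 + x*y^4 + 2*x*y^2*z^2 - x^2*y*z - y^3*z - y*z^3 - 4*x*y^2 + 4*y*z + x
tr(b^-1 a b^-1 a^-1 b^2 a^-1) = tr(b^-1 a b^-1 a^-1 b^2) tr(a) - tr(b^-1 a b^-1 a^-1 b^2 a)  (eliminate a^-1) = x^2*y^3*z - x^3*y^2 - x*y^4 - 2*x*y^2*z^2 + y^3*z + y*z^3 + x^3 + 5*x*y^2 + x*z^2 - 4*y*z - 3*x
reduce: tr(a b^-1 a^-1 b^2 a^-2 b^-1) = tr(b^-1 a b^-1 a^-1 b^2 a^-1) tr(a) - tr(b^-1 a b^-1 a^-1 b^2)  (eliminate a^-1) = x^3*y^3*z - x^4*y^2 - x^2*y^4 - 2*x^2*y^2*z^2 + x*y^3*z + x*y*z^3 + x^4 + 5*x^2*y^2 + x^2*z^2 - 3*x*y*z - 4*x^2 - y^2 - z^2 + 2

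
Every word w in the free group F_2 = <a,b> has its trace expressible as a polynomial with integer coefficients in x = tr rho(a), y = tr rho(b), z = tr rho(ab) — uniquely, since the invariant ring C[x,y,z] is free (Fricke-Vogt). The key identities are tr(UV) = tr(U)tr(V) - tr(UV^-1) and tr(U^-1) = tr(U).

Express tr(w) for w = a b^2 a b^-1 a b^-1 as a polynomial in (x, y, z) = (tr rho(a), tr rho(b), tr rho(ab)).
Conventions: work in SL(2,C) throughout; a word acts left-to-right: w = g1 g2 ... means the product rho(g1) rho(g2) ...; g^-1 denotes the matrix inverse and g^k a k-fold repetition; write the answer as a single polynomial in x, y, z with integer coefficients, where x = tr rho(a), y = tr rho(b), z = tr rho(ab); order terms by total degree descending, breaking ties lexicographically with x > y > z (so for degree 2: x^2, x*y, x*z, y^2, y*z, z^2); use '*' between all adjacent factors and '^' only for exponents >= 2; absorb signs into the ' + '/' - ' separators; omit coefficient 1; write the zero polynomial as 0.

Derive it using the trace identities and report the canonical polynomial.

and trace(b^2 a) = trace(b) trace(a b) - trace(a) = y*z - x
trace(b^2) = trace(b) trace(b) - trace(1) = y^2 - 2
trace(b^2 a^2) = trace(a) trace(b^2 a) - trace(b^2) = x*y*z - x^2 - y^2 + 2
trace(a b^2 a^2) = trace(a) trace(b^2 a^2) - trace(b^2 a) = x^2*y*z - x^3 - x*y^2 - y*z + 3*x
trace(b a b a) = trace(a b) trace(a b) - trace(1)   [split at repeated a] = z^2 - 2
trace(a^2 b a b) = trace(a) trace(b a b a) - trace(b a b) = x*z^2 - y*z - x
trace(a b a) = trace(a) trace(b a) - trace(b) = x*z - y
trace(a^2 b a) = trace(a) trace(a b a) - trace(a b) = x^2*z - x*y - z
and trace(a b^2 a^2 b) = trace(b) trace(a^2 b a b) - trace(a^2 b a) = x*y*z^2 - x^2*z - y^2*z + z
trace(a b^-1 a b^2 a) = trace(a b^2 a^2) trace(b) - trace(a b^2 a^2 b) = x^2*y^2*z - x^3*y - x*y^3 - x*y*z^2 + x^2*z + 3*x*y - z
trace(b^2 a b a) = trace(b) trace(a b a b) - trace(a b a) = y*z^2 - x*z - y
trace(b^2 a b) = trace(b) trace(b a b) - trace(b a) = y^2*z - x*y - z
trace(a b^2 a b a) = trace(a) trace(b^2 a b a) - trace(b^2 a b) = x*y*z^2 - x^2*z - y^2*z + z
trace(a b a b a b) = trace(a b a b) trace(a b) - trace(b a)   [split at repeated a] = z^3 - 3*z
and trace(a b^2 a b a b) = trace(b) trace(a b a b a b) - trace(a b a b a) = y*z^3 - x*z^2 - 2*y*z + x
and trace(a b^-1 a b^2 a b) = trace(a b^2 a b a) trace(b) - trace(a b^2 a b a b) = x*y^2*z^2 - x^2*y*z - y^3*z - y*z^3 + x*z^2 + 3*y*z - x
trace(a b^2 a b^-1 a b^-1) = trace(a b^-1 a b^2 a) trace(b) - trace(a b^-1 a b^2 a b) = x^2*y^3*z - x^3*y^2 - x*y^4 - 2*x*y^2*z^2 + 2*x^2*y*z + y^3*z + y*z^3 + 3*x*y^2 - x*z^2 - 4*y*z + x

x^2*y^3*z - x^3*y^2 - x*y^4 - 2*x*y^2*z^2 + 2*x^2*y*z + y^3*z + y*z^3 + 3*x*y^2 - x*z^2 - 4*y*z + x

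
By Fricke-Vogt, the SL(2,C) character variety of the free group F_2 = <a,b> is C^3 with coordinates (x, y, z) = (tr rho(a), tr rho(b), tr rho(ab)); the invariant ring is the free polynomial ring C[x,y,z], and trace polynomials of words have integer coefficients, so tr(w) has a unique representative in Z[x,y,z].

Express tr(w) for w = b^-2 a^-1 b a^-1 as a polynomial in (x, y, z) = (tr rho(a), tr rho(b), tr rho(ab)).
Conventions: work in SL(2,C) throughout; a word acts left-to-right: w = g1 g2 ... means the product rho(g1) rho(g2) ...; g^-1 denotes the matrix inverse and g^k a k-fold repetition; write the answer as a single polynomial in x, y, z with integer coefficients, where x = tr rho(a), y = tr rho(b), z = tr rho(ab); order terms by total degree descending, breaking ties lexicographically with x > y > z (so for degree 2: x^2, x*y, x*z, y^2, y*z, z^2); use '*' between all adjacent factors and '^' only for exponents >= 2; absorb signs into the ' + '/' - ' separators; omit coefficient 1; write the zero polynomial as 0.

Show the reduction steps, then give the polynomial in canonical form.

x*y^2*z - x^2*y - y^3 - y*z^2 + x*z + 3*y

use: trace(a^-1) = trace(a) = x
apply: trace(a b a) = trace(a) trace(b a) - trace(b) = x*z - y
trace(a b a b) = trace(b a) trace(b a) - trace(1) = z^2 - 2
apply: trace(b a b^-1 a) = trace(a b a) trace(b) - trace(a b a b) = x*y*z - y^2 - z^2 + 2
apply: trace(b^-1 a^-1 b a) = trace(b a b^-1) trace(a) - trace(b a b^-1 a) = -x*y*z + x^2 + y^2 + z^2 - 2
apply: trace(b^-1 a^-1 b a^-1) = trace(b^-1 a^-1 b) trace(a) - trace(b^-1 a^-1 b a) = x*y*z - y^2 - z^2 + 2
trace(a^-1 b) = trace(b) trace(a) - trace(b a) = x*y - z
trace(a^-1 b a^-1) = trace(a^-1 b) trace(a) - trace(a^-1 b a) = x^2*y - x*z - y
trace(b^-2 a^-1 b a^-1) = trace(b^-1 a^-1 b a^-1) trace(b) - trace(b^-1 a^-1 b a^-1 b) = x*y^2*z - x^2*y - y^3 - y*z^2 + x*z + 3*y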